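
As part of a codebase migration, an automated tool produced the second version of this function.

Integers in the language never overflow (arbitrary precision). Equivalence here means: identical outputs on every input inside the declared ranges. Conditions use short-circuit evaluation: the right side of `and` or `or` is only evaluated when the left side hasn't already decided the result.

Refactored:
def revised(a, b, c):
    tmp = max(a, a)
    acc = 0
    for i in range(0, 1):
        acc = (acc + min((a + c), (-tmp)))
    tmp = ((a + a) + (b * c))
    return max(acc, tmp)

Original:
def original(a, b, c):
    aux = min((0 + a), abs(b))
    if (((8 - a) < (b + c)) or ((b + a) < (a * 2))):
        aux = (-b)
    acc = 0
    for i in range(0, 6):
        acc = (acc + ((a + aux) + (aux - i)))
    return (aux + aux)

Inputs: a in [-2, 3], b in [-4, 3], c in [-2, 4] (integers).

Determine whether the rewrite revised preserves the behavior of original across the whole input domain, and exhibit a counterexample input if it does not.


Not equivalent: a=-2, b=-4, c=-2 separates them (8 vs 4).
original: aux = -2; (((8 - a) < (b + c)) or ((b + a) < (a * 2))) -> true; aux = 4; acc = 0; [i=0]; acc = 6; [i=1]; acc = 11; [i=2]; acc = 15; [i=3]; acc = 18; [i=4]; acc = 20; [i=5]; acc = 21; return 8
revised: tmp = -2; acc = 0; [i=0]; acc = -4; tmp = 4; return 4
verdict: not equivalent; witness: a=-2, b=-4, c=-2


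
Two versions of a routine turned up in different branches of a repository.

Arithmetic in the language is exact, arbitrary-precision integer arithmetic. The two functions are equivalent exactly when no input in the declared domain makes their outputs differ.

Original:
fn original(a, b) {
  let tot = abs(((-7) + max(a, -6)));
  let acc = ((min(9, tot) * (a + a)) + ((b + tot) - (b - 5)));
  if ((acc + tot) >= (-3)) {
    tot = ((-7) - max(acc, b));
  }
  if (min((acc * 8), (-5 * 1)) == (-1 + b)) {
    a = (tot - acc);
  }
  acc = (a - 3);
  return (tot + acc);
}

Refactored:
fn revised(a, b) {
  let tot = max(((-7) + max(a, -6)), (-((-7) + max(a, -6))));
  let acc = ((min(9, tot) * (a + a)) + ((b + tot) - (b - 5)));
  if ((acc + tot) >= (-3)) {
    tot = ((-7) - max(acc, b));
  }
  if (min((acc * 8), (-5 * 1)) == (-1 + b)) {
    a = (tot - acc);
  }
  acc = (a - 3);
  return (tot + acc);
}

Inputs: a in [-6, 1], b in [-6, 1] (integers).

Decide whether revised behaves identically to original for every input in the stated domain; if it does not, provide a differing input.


The two are interchangeable: min/max/abs usage differs; constant usage differs; arithmetic usage differs, and every declared input agrees.
One worked example (a=-2, b=1) — original: tot = 9; acc = -22; ((acc + tot) >= (-3)) -> false; (min((acc * 8), (-5 * 1)) == (-1 + b)) -> false; acc = -5; return 4; revised: tot = 9; acc = -22; ((acc + tot) >= (-3)) -> false; (min((acc * 8), (-5 * 1)) == (-1 + b)) -> false; acc = -5; return 4; agreement on 4.
Checked all 64 inputs in the declared domain: the outputs agree on every one.
verdict: equivalent


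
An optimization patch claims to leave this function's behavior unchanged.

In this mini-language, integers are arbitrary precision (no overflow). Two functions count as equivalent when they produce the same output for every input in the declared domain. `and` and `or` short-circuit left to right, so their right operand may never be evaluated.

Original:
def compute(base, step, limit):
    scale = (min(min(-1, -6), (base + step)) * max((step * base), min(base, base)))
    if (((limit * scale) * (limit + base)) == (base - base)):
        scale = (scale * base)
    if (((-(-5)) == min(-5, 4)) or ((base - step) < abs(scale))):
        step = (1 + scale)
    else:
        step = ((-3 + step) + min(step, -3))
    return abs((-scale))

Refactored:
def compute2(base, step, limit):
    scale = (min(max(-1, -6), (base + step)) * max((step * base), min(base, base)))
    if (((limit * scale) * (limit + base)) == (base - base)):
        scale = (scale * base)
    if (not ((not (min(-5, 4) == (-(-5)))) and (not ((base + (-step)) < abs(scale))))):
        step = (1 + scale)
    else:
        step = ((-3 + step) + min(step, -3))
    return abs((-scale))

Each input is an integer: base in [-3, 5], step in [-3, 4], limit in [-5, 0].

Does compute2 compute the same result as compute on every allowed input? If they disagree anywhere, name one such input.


The rewrite breaks on base=-3, step=-2, limit=-5, where the results are 36 and 30.
compute: scale=-36, then (((limit * scale) * (limit + base)) == (base - base)) is false, then (((-(-5)) == min(-5, 4)) or ((base - step) < abs(scale))) is true, then step=-35, then returns 36
compute2: scale=-30, then (((limit * scale) * (limit + base)) == (base - base)) is false, then (not ((not (min(-5, 4) == (-(-5)))) and (not ((base + (-step)) < abs(scale))))) is true, then step=-29, then returns 30
verdict: not equivalent; witness: base=-3, step=-2, limit=-5


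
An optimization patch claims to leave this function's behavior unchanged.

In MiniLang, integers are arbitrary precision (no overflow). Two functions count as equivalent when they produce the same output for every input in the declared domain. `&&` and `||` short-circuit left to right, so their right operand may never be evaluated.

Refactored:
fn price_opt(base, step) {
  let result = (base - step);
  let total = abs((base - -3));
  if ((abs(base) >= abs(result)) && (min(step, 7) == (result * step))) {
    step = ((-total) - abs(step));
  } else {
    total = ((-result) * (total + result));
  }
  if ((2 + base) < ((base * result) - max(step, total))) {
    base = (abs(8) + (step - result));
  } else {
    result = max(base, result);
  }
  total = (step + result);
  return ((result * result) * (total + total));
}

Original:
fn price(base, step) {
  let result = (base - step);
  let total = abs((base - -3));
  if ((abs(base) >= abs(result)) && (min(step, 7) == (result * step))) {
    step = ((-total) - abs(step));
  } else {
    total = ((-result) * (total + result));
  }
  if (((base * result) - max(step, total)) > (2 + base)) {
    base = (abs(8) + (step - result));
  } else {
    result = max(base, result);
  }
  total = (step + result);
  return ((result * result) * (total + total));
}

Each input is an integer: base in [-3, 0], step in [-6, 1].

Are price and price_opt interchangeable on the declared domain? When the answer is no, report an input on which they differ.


Reading the diff, among the changes: comparison usage differs.
Tracing base=-3, step=-3: price: result=0, then total=0, then ((abs(base) >= abs(result)) && (min(step, 7) == (result * step))) is false, then total=0, then (((base * result) - max(step, total)) > (2 + base)) is true, then base=5, then total=-3, then returns 0 | price_opt: result=0, then total=0, then ((abs(base) >= abs(result)) && (min(step, 7) == (result * step))) is false, then total=0, then ((2 + base) < ((base * result) - max(step, total))) is true, then base=5, then total=-3, then returns 0 — matching result 0.
An exhaustive pass over the 32 declared inputs shows identical outputs.
verdict: equivalent


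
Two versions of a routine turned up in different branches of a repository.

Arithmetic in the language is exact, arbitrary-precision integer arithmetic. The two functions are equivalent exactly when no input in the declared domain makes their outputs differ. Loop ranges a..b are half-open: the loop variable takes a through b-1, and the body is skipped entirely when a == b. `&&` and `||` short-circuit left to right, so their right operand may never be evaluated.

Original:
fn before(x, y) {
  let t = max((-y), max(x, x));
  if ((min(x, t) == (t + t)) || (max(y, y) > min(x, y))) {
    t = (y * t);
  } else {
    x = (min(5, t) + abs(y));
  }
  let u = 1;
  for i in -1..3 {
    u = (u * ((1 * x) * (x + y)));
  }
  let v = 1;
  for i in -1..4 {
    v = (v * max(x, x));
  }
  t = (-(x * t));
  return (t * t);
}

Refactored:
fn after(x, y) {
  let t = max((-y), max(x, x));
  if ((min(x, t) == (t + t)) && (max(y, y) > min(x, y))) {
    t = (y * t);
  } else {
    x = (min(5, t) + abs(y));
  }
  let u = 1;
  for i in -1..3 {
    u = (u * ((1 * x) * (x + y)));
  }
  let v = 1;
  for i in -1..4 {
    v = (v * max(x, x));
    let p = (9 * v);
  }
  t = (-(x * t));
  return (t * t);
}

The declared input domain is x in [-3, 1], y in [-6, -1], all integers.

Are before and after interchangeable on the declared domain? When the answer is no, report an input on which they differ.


The rewrite breaks on x=-3, y=-2, where the results are 144 and 64.
before: t=2, then ((min(x, t) == (t + t)) || (max(y, y) > min(x, y))) is true, then t=-4, then u=1, then (i=-1), then u=15, then (i=0), then u=225, then (i=1), then u=3375, then (i=2), then u=50625, then v=1, then (i=-1), then v=-3, then (i=0), then v=9, then (i=1), then v=-27, then (i=2), then v=81, then (i=3), then v=-243, then t=-12, then returns 144
after: t=2, then ((min(x, t) == (t + t)) && (max(y, y) > min(x, y))) is false, then x=4, then u=1, then (i=-1), then u=8, then (i=0), then u=64, then (i=1), then u=512, then (i=2), then u=4096, then v=1, then (i=-1), then v=4, then p=36, then (i=0), then v=16, then p=144, then (i=1), then v=64, then p=576, then (i=2), then v=256, then p=2304, then (i=3), then v=1024, then p=9216, then t=-8, then returns 64
verdict: not equivalent; witness: x=-3, y=-2


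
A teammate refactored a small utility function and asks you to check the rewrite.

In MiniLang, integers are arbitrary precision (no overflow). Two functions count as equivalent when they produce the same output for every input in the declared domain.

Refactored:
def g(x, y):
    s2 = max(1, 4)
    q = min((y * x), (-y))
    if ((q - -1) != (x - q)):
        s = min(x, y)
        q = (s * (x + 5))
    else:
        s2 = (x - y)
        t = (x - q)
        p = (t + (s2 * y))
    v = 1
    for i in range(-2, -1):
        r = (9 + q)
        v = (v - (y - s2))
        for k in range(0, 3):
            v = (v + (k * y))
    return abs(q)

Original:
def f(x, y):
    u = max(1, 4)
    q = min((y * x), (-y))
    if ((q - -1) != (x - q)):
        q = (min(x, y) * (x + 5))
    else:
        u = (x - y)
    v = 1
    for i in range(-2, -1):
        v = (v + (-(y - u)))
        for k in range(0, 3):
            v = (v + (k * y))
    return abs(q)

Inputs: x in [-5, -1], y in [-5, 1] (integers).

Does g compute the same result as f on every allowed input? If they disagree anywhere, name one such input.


The two are interchangeable: local variable names differ, and statement counts differ, and arithmetic usage differs, and constant usage differs, and every declared input agrees.
Spot check at x=-2, y=-1 — f: u = 4; q = 1; ((q - -1) != (x - q)) -> true; q = -6; v = 1; [i=-2]; v = 6; [k=0]; v = 6; [k=1]; v = 5; [k=2]; v = 3; return 6. g: s2 = 4; q = 1; ((q - -1) != (x - q)) -> true; s = -2; q = -6; v = 1; [i=-2]; r = 3; v = 6; [k=0]; v = 6; [k=1]; v = 5; [k=2]; v = 3; return 6. Both give 6.
Every one of the 35 inputs gives matching results.
verdict: equivalent


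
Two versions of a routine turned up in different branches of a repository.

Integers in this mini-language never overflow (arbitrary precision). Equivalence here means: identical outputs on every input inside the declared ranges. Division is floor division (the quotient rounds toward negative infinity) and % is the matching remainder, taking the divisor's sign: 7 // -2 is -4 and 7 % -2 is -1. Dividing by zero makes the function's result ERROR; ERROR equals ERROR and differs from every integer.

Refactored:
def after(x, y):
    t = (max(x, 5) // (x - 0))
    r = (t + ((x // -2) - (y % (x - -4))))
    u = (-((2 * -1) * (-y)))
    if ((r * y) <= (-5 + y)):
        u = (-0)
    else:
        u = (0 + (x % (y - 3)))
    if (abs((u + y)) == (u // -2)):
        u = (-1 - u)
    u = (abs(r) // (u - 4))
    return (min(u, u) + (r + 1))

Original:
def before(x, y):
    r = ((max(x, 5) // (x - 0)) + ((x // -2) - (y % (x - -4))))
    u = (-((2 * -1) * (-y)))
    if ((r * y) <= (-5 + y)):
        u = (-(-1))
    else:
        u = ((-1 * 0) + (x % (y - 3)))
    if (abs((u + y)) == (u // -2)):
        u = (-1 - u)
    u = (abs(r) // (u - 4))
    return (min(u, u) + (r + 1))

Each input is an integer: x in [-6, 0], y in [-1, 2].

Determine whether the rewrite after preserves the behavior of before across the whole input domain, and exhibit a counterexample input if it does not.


Input x=-1, y=2: -9 from before versus -8 from after.
verdict: not equivalent; witness: x=-1, y=2


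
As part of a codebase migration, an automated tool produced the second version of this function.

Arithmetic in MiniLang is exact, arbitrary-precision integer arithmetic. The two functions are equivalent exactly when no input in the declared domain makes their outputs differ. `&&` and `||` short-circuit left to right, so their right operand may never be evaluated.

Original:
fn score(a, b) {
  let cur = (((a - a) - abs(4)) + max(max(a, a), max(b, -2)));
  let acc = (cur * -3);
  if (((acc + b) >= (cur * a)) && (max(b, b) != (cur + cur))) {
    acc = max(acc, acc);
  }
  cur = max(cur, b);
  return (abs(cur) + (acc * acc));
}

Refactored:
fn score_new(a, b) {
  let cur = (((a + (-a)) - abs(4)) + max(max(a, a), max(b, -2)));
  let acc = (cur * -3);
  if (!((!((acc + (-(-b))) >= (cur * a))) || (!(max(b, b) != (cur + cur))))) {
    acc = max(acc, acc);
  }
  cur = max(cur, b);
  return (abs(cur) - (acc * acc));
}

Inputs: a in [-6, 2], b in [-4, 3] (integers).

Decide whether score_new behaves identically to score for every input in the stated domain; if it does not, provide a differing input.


Evaluate both at a=-6, b=-4.
score: cur := -6 | acc := 18 | (((acc + b) >= (cur * a)) && (max(b, b) != (cur + cur))): false | cur := -4 | result 328
score_new: cur := -6 | acc := 18 | (!((!((acc + (-(-b))) >= (cur * a))) || (!(max(b, b) != (cur + cur))))): false | cur := -4 | result -320
328 vs -320 — the two versions disagree here.
verdict: not equivalent; witness: a=-6, b=-4


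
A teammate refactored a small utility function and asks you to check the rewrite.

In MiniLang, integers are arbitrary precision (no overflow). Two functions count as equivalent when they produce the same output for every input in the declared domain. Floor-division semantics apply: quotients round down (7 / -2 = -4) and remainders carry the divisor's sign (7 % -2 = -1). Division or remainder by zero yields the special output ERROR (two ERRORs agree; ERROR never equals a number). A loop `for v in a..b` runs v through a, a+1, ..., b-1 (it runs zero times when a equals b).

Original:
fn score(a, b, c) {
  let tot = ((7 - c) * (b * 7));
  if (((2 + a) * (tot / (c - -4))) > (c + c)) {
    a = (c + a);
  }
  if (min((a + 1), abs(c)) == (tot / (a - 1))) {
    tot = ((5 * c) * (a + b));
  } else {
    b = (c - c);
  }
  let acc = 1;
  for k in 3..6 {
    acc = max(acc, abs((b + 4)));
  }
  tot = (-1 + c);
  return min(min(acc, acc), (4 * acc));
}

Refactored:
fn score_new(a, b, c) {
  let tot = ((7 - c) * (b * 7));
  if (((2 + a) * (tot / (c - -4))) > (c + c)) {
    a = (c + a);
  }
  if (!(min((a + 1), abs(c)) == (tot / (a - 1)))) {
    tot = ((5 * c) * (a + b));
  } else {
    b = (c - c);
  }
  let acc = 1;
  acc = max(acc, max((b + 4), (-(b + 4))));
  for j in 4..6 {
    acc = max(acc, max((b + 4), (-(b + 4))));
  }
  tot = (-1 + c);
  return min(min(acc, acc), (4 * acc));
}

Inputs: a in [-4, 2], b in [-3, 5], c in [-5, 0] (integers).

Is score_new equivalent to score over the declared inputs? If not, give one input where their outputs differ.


Try a=-4, b=-3, c=-5.
score: tot := -252 | (((2 + a) * (tot / (c - -4))) > (c + c)): false | (min((a + 1), abs(c)) == (tot / (a - 1))): false | b := 0 | acc := 1 | iter k=3: | acc := 4 | iter k=4: | acc := 4 | iter k=5: | acc := 4 | tot := -6 | result 4
score_new: tot := -252 | (((2 + a) * (tot / (c - -4))) > (c + c)): false | (!(min((a + 1), abs(c)) == (tot / (a - 1)))): true | tot := 175 | acc := 1 | acc := 1 | iter j=4: | acc := 1 | iter j=5: | acc := 1 | tot := -6 | result 1
4 against 1: the behavior changed.
verdict: not equivalent; witness: a=-4, b=-3, c=-5


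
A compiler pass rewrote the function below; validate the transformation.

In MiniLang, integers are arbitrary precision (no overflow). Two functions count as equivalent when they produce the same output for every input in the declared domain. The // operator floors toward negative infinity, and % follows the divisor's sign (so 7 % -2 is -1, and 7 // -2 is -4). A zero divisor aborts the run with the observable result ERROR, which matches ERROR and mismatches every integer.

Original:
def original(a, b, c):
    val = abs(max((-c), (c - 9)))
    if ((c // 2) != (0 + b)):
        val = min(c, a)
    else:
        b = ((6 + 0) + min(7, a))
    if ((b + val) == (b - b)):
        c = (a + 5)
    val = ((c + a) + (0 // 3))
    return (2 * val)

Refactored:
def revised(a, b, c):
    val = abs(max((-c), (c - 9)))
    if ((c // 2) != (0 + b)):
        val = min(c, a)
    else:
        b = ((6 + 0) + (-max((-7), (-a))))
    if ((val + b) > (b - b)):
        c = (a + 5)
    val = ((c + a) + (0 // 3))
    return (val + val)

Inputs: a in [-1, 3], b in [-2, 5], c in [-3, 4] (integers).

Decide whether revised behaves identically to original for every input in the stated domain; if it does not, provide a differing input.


Consider the input a=-1, b=-2, c=-3.
original: val=3, then ((c // 2) != (0 + b)) is false, then b=5, then ((b + val) == (b - b)) is false, then val=-4, then returns -8
revised: val=3, then ((c // 2) != (0 + b)) is false, then b=5, then ((val + b) > (b - b)) is true, then c=4, then val=3, then returns 6
-8 against 6: the behavior changed.
verdict: not equivalent; witness: a=-1, b=-2, c=-3


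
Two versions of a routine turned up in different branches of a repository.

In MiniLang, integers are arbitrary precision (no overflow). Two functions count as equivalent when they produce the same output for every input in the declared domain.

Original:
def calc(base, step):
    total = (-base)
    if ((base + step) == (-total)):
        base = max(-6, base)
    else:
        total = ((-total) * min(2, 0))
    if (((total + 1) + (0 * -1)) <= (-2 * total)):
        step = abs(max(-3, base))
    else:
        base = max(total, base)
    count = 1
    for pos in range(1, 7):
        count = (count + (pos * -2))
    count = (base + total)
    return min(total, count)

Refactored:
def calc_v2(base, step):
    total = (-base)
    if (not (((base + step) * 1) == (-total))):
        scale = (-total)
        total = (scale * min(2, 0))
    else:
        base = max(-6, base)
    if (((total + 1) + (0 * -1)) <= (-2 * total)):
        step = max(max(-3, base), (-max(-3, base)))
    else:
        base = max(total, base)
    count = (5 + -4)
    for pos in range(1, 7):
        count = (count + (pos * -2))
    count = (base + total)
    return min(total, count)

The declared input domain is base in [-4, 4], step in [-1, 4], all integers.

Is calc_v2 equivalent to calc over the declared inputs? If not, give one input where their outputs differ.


Reading the diff, among the changes: constant usage differs, plus local variable names differ, plus boolean connective usage differs, plus arithmetic usage differs, plus statement counts differ, plus min/max/abs usage differs.
As a probe, take base=0, step=3: calc runs total = 0; ((base + step) == (-total)) -> false; total = 0; (((total + 1) + (0 * -1)) <= (-2 * total)) -> false; base = 0; count = 1; [pos=1]; count = -1; [pos=2]; count = -5; [pos=3]; count = -11; [pos=4]; count = -19; [pos=5]; count = -29; [pos=6]; count = -41; count = 0; return 0; calc_v2 runs total = 0; (not (((base + step) * 1) == (-total))) -> true; scale = 0; total = 0; (((total + 1) + (0 * -1)) <= (-2 * total)) -> false; base = 0; count = 1; [pos=1]; count = -1; [pos=2]; count = -5; [pos=3]; count = -11; [pos=4]; count = -19; [pos=5]; count = -29; [pos=6]; count = -41; count = 0; return 0; both end at 0.
An exhaustive pass over the 54 declared inputs shows identical outputs.
verdict: equivalent


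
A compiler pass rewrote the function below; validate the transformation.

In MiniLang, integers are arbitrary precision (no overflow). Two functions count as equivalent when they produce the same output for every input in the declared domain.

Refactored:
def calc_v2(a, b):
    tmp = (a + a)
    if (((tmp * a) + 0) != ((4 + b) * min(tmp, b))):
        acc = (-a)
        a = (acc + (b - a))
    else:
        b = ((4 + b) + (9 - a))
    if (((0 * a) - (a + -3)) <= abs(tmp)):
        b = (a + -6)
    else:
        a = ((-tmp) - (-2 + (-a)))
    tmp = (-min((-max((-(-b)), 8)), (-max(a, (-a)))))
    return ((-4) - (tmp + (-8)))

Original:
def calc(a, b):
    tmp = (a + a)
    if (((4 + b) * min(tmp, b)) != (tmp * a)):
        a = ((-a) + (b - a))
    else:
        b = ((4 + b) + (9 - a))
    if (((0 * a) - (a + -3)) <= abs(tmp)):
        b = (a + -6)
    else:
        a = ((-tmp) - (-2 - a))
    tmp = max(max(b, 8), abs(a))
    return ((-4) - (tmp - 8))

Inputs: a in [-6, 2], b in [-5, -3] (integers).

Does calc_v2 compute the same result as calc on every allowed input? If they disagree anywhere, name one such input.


Reading the diff, among the changes: statement counts differ; min/max/abs usage differs; local variable names differ; arithmetic usage differs; constant usage differs.
Tracing a=-3, b=-3: calc: tmp=-6, then (((4 + b) * min(tmp, b)) != (tmp * a)) is true, then a=3, then (((0 * a) - (a + -3)) <= abs(tmp)) is true, then b=-3, then tmp=8, then returns -4 | calc_v2: tmp=-6, then (((tmp * a) + 0) != ((4 + b) * min(tmp, b))) is true, then acc=3, then a=3, then (((0 * a) - (a + -3)) <= abs(tmp)) is true, then b=-3, then tmp=8, then returns -4 — matching result -4.
Checked all 27 inputs in the declared domain: the outputs agree on every one.
verdict: equivalent


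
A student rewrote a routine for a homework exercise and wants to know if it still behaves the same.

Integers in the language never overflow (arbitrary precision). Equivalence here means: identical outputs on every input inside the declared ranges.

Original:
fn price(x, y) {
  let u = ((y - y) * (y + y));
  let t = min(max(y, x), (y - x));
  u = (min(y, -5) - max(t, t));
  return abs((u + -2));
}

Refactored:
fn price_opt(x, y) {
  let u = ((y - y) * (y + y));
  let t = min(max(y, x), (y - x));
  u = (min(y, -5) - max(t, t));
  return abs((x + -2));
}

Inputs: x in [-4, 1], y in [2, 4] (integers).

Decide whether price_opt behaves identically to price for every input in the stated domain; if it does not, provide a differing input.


Take x=-4, y=2.
price: u := 0 | t := 2 | u := -7 | result 9
price_opt: u := 0 | t := 2 | u := -7 | result 6
9 and 6 differ, so these are not the same function on this domain.
verdict: not equivalent; witness: x=-4, y=2


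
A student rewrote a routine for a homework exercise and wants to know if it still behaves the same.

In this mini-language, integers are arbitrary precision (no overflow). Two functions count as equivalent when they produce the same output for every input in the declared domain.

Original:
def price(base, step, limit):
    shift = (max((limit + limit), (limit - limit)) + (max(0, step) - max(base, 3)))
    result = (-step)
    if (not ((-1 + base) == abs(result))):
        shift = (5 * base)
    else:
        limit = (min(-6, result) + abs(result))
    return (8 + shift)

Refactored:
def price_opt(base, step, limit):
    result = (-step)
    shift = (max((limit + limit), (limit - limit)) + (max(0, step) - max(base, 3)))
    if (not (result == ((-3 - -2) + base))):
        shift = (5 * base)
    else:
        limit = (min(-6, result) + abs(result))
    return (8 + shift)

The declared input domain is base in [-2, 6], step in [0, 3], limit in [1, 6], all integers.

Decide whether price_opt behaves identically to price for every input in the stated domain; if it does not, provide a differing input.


Not equivalent: base=-2, step=3, limit=1 separates them (-2 vs 10).
price: shift = 2; result = -3; (not ((-1 + base) == abs(result))) -> true; shift = -10; return -2
price_opt: result = -3; shift = 2; (not (result == ((-3 - -2) + base))) -> false; limit = -3; return 10
verdict: not equivalent; witness: base=-2, step=3, limit=1


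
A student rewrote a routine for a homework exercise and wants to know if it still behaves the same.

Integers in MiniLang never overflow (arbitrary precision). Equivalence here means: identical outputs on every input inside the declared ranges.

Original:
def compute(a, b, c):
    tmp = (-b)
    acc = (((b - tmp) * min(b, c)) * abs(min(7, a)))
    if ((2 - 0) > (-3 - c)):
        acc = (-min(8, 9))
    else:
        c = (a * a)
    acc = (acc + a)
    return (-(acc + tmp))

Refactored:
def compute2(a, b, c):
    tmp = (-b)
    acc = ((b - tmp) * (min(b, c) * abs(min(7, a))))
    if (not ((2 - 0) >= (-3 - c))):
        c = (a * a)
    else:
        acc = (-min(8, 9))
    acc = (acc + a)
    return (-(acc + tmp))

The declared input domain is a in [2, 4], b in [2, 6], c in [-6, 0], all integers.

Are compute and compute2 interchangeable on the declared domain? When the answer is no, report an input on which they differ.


a=2, b=2, c=-5 yields 40 from compute but 8 from compute2.
verdict: not equivalent; witness: a=2, b=2, c=-5


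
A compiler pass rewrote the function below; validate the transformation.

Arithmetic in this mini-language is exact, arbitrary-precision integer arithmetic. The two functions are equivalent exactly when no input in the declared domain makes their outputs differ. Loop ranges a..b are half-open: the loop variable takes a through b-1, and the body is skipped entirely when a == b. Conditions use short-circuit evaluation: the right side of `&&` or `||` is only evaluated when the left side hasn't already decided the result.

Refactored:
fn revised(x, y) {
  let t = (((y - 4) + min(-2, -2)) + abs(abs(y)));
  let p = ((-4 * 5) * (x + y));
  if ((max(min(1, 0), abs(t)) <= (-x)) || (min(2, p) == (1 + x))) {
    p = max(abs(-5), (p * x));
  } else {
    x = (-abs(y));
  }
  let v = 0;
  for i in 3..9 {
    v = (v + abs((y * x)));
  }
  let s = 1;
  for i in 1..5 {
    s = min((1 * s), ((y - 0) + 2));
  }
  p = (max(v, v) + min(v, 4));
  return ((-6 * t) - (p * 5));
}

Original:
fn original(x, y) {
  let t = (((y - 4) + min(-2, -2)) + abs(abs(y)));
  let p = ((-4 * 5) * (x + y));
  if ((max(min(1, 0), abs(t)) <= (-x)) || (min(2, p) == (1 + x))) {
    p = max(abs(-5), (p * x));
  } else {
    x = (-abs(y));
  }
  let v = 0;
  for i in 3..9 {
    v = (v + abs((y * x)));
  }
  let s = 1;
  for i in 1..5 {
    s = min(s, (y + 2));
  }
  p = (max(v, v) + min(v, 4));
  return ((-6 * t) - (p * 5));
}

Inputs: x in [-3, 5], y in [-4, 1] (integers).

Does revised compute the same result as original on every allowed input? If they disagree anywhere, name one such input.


Although arithmetic usage differs, plus constant usage differs, 54/54 inputs agree.
verdict: equivalent


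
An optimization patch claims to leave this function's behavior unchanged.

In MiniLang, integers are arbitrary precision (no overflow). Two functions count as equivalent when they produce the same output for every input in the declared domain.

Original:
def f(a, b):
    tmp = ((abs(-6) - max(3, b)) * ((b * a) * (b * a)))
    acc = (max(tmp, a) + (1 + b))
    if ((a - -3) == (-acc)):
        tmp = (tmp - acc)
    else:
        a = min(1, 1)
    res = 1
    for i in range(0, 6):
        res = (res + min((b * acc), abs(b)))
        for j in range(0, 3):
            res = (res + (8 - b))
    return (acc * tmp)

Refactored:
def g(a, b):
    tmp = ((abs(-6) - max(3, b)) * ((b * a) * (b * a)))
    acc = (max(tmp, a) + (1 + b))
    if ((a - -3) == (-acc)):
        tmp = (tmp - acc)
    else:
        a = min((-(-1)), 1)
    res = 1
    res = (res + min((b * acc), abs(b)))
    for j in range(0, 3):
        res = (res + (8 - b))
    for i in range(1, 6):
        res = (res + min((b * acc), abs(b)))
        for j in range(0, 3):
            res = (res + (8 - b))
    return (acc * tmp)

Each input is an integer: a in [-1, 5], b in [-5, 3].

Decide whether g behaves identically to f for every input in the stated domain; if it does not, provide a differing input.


Reading the diff, among the changes: constant usage differs, plus min/max/abs usage differs, plus statement counts differ, plus loop structure differs, plus arithmetic usage differs.
Tracing a=1, b=-4: f: tmp becomes 48; next acc becomes 45; next ((a - -3) == (-acc)) evaluates to false; next a becomes 1; next res becomes 1; next at i=0:; next res becomes -179; next at j=0:; next res becomes -167; next at j=1:; next res becomes -155; next at j=2:; next res becomes -143; next at i=1:; next res becomes -323; next at j=0:; next res becomes -311; next at j=1:; next res becomes -299; next at j=2:; next res becomes -287; next at i=2:; next res becomes -467; next at j=0:; next res becomes -455; next at j=1:; next res becomes -443; next at j=2:; next res becomes -431; next at i=3:; next res becomes -611; next at j=0:; next res becomes -599; next at j=1:; next res becomes -587; next at j=2:; next res becomes -575; next at i=4:; next res becomes -755; next at j=0:; next res becomes -743; next at j=1:; next res becomes -731; next at j=2:; next res becomes -719; next at i=5:; next res becomes -899; next at j=0:; next res becomes -887; next at j=1:; next res becomes -875; next at j=2:; next res becomes -863; next final value 2160 | g: tmp becomes 48; next acc becomes 45; next ((a - -3) == (-acc)) evaluates to false; next a becomes 1; next res becomes 1; next res becomes -179; next at j=0:; next res becomes -167; next at j=1:; next res becomes -155; next at j=2:; next res becomes -143; next at i=1:; next res becomes -323; next at j=0:; next res becomes -311; next at j=1:; next res becomes -299; next at j=2:; next res becomes -287; next at i=2:; next res becomes -467; next at j=0:; next res becomes -455; next at j=1:; next res becomes -443; next at j=2:; next res becomes -431; next at i=3:; next res becomes -611; next at j=0:; next res becomes -599; next at j=1:; next res becomes -587; next at j=2:; next res becomes -575; next at i=4:; next res becomes -755; next at j=0:; next res becomes -743; next at j=1:; next res becomes -731; next at j=2:; next res becomes -719; next at i=5:; next res becomes -899; next at j=0:; next res becomes -887; next at j=1:; next res becomes -875; next at j=2:; next res becomes -863; next final value 2160 — matching result 2160.
An exhaustive pass over the 63 declared inputs shows identical outputs.
verdict: equivalent


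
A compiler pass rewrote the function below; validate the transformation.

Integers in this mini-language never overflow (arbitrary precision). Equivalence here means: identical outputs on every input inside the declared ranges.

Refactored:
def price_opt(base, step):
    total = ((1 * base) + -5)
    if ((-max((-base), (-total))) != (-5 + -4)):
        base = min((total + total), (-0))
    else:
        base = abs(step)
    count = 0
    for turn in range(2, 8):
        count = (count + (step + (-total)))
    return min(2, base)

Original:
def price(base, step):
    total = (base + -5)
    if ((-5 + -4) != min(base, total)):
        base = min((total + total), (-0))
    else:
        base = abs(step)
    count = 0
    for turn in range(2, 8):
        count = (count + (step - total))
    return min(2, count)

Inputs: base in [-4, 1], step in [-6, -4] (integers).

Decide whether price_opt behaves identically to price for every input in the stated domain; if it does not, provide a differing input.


These are not equivalent — on base=-3, step=-6 the outputs split (2 vs -16).
price: total=-8, then ((-5 + -4) != min(base, total)) is true, then base=-16, then count=0, then (turn=2), then count=2, then (turn=3), then count=4, then (turn=4), then count=6, then (turn=5), then count=8, then (turn=6), then count=10, then (turn=7), then count=12, then returns 2
price_opt: total=-8, then ((-max((-base), (-total))) != (-5 + -4)) is true, then base=-16, then count=0, then (turn=2), then count=2, then (turn=3), then count=4, then (turn=4), then count=6, then (turn=5), then count=8, then (turn=6), then count=10, then (turn=7), then count=12, then returns -16
verdict: not equivalent; witness: base=-3, step=-6


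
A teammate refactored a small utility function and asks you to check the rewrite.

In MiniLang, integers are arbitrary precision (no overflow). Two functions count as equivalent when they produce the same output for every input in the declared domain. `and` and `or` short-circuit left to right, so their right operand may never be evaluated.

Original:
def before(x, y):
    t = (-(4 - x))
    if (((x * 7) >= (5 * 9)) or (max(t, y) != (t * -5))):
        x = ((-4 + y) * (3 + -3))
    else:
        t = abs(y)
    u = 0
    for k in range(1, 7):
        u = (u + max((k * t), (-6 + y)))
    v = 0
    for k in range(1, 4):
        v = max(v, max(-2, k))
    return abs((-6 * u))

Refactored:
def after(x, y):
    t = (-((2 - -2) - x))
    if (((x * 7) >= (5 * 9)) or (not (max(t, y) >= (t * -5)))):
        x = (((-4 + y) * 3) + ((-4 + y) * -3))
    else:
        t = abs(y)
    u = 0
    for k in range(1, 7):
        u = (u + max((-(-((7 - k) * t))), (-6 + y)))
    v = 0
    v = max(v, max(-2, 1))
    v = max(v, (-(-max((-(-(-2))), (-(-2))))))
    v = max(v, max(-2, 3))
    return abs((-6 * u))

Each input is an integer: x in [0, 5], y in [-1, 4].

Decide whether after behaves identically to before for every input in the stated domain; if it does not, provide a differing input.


At x=4, y=1: before gives 0, after gives 126.
verdict: not equivalent; witness: x=4, y=1


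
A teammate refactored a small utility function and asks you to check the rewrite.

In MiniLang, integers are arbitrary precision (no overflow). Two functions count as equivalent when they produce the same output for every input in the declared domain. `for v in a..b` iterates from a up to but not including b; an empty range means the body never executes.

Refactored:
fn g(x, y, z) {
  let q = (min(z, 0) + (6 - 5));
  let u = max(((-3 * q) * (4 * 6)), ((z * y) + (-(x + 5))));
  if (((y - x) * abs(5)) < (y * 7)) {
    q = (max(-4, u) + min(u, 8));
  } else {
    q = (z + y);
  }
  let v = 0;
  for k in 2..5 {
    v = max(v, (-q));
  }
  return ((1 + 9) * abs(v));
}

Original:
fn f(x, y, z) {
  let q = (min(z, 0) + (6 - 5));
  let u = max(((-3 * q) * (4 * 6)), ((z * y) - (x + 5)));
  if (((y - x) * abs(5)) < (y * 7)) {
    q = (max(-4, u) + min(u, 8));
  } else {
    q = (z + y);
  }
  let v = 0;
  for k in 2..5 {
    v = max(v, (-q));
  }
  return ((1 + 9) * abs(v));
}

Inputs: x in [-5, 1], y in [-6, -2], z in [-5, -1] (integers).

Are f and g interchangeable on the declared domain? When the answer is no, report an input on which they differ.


Although arithmetic usage differs, 175/175 inputs agree.
verdict: equivalent


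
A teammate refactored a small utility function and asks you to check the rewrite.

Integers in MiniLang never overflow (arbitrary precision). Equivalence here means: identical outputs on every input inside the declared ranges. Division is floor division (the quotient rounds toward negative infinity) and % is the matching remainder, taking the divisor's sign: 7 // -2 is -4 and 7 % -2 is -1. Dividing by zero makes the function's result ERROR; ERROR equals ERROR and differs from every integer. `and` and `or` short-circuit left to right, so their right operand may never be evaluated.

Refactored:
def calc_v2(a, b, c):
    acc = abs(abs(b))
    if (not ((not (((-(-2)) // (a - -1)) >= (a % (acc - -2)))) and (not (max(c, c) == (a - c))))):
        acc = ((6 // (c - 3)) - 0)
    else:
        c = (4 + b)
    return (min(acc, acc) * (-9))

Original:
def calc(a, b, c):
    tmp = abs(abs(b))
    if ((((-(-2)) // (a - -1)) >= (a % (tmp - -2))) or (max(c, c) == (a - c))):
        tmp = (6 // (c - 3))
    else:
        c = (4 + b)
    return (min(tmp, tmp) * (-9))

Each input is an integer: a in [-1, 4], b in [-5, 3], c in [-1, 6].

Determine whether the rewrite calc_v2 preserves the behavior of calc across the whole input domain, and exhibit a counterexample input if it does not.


Side by side, the visible changes include: constant usage differs, plus boolean connective usage differs, plus arithmetic usage differs, plus local variable names differ.
Spot check at a=2, b=3, c=4 — calc: tmp = 3; ((((-(-2)) // (a - -1)) >= (a % (tmp - -2))) or (max(c, c) == (a - c))) -> false; c = 7; return -27. calc_v2: acc = 3; (not ((not (((-(-2)) // (a - -1)) >= (a % (acc - -2)))) and (not (max(c, c) == (a - c))))) -> false; c = 7; return -27. Both give -27.
An exhaustive pass over the 432 declared inputs shows identical outputs.
verdict: equivalent


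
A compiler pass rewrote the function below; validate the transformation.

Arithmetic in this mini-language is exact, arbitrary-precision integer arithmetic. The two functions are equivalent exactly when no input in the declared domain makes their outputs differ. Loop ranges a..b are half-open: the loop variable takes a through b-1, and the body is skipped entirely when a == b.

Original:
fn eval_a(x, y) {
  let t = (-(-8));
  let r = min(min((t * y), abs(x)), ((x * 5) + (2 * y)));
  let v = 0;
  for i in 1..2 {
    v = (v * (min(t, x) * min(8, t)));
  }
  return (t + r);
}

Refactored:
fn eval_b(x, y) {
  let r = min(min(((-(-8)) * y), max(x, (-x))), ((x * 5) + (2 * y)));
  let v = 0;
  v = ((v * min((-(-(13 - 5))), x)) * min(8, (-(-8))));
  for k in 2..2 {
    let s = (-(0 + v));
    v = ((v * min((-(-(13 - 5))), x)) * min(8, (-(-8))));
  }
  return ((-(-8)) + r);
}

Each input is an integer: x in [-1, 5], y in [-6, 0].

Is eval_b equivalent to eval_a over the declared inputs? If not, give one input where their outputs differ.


Although local variable names differ; and min/max/abs usage differs; and arithmetic usage differs; and constant usage differs; and statement counts differ; and loop structure differs, 49/49 inputs agree.
verdict: equivalent


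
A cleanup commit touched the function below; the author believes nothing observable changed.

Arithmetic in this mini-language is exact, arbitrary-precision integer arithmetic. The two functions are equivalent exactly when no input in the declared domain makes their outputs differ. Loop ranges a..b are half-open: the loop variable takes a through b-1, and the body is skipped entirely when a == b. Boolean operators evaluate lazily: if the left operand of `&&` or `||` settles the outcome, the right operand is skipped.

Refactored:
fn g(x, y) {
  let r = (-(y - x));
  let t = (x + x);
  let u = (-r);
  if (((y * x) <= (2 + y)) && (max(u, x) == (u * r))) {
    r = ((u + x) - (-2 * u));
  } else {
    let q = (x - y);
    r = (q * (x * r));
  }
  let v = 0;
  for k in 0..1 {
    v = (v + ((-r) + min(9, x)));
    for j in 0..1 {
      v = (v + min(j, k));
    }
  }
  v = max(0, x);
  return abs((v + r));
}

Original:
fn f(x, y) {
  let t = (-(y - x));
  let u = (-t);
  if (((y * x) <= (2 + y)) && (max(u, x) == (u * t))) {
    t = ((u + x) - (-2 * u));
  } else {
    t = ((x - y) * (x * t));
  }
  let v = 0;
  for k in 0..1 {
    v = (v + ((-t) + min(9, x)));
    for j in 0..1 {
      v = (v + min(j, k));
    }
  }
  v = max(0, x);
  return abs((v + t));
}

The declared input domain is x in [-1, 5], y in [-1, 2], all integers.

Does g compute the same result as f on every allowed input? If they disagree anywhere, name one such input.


Comparing the listings, the differences include: statement counts differ; also arithmetic usage differs; also local variable names differ.
As a probe, take x=3, y=0: f runs t becomes 3; next u becomes -3; next (((y * x) <= (2 + y)) && (max(u, x) == (u * t))) evaluates to false; next t becomes 27; next v becomes 0; next at k=0:; next v becomes -24; next at j=0:; next v becomes -24; next v becomes 3; next final value 30; g runs r becomes 3; next t becomes 6; next u becomes -3; next (((y * x) <= (2 + y)) && (max(u, x) == (u * r))) evaluates to false; next q becomes 3; next r becomes 27; next v becomes 0; next at k=0:; next v becomes -24; next at j=0:; next v becomes -24; next v becomes 3; next final value 30; both end at 30.
Every one of the 28 inputs gives matching results.
verdict: equivalent


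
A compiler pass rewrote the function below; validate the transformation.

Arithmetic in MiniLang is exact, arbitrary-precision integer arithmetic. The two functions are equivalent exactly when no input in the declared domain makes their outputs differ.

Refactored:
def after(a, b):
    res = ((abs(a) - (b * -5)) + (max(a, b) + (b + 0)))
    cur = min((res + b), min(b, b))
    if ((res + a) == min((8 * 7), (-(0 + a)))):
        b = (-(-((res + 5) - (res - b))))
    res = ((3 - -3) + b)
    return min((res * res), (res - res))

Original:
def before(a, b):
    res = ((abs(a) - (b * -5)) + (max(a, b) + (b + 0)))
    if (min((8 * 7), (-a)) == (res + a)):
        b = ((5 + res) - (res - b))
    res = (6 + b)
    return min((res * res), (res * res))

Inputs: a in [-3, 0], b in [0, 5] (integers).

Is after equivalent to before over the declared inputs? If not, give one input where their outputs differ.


Try a=-3, b=0.
before: res becomes 3; next (min((8 * 7), (-a)) == (res + a)) evaluates to false; next res becomes 6; next final value 36
after: res becomes 3; next cur becomes 0; next ((res + a) == min((8 * 7), (-(0 + a)))) evaluates to false; next res becomes 6; next final value 0
36 against 0: the behavior changed.
verdict: not equivalent; witness: a=-3, b=0
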